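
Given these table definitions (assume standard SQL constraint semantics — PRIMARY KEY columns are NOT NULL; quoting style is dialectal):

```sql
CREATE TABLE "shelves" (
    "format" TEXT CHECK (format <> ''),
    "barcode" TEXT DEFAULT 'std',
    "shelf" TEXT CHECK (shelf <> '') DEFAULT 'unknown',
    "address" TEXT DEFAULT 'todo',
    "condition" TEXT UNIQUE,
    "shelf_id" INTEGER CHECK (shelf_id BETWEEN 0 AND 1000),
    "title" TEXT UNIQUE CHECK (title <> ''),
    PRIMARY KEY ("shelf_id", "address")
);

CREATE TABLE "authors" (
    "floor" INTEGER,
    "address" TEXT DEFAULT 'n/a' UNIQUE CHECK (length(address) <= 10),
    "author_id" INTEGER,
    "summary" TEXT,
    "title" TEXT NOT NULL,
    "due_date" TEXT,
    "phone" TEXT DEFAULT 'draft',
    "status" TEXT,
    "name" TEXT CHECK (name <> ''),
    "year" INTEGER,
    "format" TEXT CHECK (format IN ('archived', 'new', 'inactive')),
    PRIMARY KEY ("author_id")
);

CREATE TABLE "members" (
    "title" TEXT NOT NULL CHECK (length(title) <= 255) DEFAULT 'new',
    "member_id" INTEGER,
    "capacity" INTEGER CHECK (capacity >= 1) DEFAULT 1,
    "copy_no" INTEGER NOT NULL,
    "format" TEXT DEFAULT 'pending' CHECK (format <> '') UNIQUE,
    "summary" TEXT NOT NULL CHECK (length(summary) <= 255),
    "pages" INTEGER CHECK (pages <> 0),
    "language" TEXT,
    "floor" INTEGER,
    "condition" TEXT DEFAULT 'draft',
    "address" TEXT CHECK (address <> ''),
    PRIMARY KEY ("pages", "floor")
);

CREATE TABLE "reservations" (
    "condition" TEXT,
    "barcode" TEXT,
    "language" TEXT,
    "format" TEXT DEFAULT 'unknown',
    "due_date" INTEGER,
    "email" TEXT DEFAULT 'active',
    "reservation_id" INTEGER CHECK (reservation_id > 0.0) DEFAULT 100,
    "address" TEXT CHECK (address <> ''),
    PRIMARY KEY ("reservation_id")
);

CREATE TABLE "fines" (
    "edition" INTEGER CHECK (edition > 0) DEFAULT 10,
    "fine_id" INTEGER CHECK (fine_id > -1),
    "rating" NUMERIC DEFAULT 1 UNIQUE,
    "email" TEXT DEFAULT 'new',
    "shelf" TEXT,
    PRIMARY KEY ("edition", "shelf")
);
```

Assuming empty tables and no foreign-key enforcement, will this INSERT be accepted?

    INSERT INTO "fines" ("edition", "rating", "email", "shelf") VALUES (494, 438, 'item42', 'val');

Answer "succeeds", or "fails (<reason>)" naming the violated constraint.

succeeds

NOT NULL columns: edition is supplied; shelf is supplied.
CHECK constraints: 494 satisfies (edition > 0).
No constraint is violated.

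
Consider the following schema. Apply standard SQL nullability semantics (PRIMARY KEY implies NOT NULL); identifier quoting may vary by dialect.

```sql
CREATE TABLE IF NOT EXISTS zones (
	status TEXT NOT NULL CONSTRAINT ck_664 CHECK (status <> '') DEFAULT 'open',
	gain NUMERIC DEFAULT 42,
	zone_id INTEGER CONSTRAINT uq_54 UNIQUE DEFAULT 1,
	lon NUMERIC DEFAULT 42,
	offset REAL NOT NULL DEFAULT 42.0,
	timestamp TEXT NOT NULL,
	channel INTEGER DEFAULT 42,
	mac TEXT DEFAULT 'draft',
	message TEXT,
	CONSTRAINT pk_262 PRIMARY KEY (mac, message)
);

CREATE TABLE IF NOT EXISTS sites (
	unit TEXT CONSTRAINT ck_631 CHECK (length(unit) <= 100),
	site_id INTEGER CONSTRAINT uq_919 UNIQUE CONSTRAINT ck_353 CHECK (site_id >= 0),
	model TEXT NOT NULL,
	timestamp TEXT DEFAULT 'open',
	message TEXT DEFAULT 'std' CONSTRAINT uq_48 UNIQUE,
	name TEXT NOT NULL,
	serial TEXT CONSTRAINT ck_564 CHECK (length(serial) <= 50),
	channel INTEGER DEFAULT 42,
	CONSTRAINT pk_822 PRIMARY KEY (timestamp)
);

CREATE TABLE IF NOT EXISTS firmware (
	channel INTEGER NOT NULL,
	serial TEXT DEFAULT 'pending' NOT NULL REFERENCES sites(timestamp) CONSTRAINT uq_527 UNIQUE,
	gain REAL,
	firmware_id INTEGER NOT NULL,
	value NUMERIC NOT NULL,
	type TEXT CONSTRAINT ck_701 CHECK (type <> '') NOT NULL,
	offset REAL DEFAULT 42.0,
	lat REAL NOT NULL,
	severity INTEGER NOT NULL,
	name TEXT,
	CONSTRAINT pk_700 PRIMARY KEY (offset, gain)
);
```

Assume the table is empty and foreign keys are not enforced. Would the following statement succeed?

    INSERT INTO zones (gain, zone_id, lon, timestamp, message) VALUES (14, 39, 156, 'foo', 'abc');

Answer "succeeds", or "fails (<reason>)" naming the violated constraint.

succeeds

NOT NULL columns: mac defaults to 'draft'; message is supplied; offset defaults to 42.0; status defaults to 'open'; timestamp is supplied.
No constraint is violated.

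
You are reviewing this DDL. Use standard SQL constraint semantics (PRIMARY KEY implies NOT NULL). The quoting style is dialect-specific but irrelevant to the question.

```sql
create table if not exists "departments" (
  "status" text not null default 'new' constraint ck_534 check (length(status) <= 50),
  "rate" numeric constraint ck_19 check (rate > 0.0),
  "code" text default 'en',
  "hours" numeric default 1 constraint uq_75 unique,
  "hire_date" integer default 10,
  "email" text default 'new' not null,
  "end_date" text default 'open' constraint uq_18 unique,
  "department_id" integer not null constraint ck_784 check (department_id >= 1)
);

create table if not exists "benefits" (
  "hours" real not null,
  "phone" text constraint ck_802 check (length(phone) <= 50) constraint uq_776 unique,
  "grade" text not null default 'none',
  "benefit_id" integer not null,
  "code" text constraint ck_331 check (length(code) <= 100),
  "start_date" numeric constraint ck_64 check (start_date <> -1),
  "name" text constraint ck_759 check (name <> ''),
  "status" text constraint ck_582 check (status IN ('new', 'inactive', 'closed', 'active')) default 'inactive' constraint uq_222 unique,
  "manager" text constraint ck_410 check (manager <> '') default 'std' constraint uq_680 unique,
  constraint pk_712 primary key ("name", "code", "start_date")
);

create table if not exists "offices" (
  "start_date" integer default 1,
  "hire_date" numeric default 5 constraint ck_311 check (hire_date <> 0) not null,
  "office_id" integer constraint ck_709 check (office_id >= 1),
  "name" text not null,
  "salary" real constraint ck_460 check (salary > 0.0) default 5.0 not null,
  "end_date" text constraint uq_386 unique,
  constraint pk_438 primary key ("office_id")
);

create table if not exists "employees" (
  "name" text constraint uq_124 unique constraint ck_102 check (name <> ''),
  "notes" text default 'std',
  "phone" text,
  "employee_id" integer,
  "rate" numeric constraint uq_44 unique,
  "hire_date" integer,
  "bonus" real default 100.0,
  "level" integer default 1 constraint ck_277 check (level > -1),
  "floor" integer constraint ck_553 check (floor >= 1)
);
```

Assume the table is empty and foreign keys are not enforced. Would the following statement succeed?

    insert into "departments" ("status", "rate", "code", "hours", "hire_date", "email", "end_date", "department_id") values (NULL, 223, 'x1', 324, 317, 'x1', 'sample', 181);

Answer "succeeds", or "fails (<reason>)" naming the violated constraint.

status is explicitly set to NULL, but status is declared NOT NULL.

fails (NOT NULL on status)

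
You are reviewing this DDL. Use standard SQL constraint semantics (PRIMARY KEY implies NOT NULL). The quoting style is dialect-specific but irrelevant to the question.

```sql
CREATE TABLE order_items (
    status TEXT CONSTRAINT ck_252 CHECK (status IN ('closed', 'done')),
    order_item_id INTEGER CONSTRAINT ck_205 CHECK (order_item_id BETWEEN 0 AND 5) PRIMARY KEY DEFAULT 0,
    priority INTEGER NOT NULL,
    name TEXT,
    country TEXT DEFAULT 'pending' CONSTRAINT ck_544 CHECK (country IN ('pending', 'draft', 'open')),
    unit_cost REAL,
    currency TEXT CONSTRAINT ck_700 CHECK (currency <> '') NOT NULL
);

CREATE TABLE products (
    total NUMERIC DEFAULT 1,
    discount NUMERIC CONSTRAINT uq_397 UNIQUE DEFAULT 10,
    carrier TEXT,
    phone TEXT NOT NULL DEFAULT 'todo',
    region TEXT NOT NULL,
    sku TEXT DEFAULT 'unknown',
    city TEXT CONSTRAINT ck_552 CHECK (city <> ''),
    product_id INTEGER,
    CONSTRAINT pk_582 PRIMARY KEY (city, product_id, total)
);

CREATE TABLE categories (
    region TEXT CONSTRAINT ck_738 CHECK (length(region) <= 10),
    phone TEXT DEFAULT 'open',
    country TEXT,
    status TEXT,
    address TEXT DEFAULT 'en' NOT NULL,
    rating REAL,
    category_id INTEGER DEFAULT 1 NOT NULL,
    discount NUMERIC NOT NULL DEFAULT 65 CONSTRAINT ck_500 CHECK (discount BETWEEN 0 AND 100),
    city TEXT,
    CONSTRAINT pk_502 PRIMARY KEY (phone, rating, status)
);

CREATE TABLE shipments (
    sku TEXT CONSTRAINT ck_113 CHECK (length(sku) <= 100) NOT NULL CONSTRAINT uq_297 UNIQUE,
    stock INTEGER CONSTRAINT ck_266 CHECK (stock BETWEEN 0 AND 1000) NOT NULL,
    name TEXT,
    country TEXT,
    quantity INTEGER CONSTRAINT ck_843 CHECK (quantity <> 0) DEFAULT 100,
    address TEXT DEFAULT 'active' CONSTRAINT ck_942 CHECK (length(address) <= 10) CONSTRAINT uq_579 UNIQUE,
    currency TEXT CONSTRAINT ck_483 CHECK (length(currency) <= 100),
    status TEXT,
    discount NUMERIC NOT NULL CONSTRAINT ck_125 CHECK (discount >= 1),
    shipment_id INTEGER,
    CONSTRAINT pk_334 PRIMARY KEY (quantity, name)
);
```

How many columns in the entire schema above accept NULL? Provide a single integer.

15

order_items: 4 nullable (status, name, country, unit_cost — PK (order_item_id) and explicit NOT NULL columns excluded).
products: 3 nullable (discount, carrier, sku — PK (city, product_id, total) and explicit NOT NULL columns excluded).
categories: 3 nullable (region, country, city — PK (phone, rating, status) and explicit NOT NULL columns excluded).
shipments: 5 nullable (country, address, currency, status, shipment_id — PK (quantity, name) and explicit NOT NULL columns excluded).
Total: 4 + 3 + 3 + 5 = 15.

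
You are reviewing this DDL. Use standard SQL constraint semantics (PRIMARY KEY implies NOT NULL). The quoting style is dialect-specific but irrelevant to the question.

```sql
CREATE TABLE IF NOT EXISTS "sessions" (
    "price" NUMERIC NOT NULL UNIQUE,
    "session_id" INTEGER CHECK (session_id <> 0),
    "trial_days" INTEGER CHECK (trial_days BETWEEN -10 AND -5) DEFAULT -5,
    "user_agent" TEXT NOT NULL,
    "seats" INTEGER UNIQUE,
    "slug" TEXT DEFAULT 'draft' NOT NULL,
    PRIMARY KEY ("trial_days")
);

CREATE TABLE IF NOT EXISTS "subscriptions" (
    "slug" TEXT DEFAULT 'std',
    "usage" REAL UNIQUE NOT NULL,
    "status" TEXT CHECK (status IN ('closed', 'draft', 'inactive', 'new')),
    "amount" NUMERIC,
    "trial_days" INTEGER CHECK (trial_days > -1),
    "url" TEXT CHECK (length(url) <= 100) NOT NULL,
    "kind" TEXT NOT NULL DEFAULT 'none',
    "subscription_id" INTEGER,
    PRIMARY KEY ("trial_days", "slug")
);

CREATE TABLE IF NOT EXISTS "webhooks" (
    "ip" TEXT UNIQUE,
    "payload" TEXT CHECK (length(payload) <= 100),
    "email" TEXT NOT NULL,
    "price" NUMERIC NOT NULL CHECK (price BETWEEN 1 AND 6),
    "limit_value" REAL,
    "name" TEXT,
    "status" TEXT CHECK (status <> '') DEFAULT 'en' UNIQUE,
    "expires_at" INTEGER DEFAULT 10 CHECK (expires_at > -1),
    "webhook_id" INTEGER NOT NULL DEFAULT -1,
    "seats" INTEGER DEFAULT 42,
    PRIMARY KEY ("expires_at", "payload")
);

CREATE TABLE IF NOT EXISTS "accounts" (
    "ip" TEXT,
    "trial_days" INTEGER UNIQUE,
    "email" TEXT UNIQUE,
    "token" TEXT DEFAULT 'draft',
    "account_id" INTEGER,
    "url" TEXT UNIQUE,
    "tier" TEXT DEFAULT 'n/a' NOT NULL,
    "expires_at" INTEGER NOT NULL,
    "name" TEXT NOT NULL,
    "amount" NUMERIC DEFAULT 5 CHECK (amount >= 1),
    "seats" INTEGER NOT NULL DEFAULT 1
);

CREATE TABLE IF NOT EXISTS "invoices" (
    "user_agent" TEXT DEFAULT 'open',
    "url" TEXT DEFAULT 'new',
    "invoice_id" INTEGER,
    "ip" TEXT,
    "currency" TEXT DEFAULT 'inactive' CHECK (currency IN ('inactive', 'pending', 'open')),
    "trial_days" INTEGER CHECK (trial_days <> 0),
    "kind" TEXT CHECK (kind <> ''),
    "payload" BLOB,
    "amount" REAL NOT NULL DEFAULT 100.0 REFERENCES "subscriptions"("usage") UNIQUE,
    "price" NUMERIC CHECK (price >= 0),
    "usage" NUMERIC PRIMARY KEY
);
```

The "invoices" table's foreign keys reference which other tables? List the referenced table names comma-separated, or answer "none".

- amount REFERENCES subscriptions(usage).

subscriptions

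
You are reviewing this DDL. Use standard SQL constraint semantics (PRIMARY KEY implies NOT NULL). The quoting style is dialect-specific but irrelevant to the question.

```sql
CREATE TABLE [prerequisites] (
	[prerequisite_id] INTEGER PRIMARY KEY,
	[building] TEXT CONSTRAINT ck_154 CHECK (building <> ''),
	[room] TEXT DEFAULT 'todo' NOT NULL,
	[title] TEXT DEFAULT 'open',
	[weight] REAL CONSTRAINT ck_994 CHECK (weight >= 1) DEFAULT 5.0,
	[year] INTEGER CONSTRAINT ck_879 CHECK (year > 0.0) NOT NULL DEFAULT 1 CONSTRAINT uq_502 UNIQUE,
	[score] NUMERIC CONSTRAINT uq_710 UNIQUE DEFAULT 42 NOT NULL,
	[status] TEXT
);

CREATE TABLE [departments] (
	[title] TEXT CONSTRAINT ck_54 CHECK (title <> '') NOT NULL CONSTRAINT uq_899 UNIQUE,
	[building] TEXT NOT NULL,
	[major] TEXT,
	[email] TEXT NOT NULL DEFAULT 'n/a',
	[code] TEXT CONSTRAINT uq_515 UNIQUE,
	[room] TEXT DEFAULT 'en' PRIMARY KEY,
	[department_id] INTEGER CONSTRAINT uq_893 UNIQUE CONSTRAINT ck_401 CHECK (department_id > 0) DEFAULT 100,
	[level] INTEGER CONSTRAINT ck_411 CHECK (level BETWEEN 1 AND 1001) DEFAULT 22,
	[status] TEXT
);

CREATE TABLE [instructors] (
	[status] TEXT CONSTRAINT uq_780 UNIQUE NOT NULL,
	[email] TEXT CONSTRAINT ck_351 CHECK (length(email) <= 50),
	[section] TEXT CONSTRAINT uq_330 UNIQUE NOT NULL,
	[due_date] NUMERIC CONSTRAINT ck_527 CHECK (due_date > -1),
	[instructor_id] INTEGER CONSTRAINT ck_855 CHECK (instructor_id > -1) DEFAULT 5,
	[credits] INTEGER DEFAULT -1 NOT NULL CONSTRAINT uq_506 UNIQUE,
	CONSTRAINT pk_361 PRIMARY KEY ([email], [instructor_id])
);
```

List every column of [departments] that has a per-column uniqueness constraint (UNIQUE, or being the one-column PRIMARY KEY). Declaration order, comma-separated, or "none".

- title: declared UNIQUE → unique.
- building: no UNIQUE or single-column PK constraint.
- major: no UNIQUE or single-column PK constraint.
- email: no UNIQUE or single-column PK constraint.
- code: declared UNIQUE → unique.
- room: single-column PRIMARY KEY → unique.
- department_id: declared UNIQUE → unique.
- level: no UNIQUE or single-column PK constraint.
- status: no UNIQUE or single-column PK constraint.

title, code, room, department_id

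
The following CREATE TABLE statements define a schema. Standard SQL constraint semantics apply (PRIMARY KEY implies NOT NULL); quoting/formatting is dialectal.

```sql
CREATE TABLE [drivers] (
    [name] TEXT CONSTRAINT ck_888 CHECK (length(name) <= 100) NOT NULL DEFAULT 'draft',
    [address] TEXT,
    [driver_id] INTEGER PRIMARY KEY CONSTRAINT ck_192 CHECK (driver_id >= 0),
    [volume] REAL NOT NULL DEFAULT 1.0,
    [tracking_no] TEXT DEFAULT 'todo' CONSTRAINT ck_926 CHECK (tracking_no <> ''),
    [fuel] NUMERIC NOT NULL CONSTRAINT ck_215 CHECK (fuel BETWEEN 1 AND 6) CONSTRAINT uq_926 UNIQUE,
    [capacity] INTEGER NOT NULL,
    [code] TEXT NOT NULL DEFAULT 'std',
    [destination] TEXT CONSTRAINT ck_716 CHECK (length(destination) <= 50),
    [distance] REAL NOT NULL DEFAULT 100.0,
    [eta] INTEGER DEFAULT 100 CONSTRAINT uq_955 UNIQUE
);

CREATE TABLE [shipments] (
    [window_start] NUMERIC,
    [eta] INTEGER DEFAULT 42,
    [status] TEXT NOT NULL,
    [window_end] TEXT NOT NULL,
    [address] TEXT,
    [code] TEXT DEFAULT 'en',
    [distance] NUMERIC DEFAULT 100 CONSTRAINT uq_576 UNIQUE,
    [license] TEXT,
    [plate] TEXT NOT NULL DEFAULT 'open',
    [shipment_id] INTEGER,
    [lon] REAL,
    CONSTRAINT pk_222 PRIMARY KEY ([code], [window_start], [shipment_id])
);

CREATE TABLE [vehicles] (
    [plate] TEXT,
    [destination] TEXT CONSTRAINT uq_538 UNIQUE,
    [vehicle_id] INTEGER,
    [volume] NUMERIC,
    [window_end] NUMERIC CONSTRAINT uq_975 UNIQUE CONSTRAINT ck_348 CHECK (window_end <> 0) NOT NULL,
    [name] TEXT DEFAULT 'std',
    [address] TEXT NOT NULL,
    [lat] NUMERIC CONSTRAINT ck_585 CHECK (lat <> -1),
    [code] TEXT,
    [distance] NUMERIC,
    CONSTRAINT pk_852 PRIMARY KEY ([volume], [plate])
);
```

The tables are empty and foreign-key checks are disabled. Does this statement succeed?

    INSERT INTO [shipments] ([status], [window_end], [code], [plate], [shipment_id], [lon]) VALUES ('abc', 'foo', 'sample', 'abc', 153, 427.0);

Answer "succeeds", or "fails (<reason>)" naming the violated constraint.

window_start is omitted from the column list and has no DEFAULT, so it would receive NULL.
But window_start is part of the PRIMARY KEY (implied NOT NULL).

fails (NOT NULL on window_start)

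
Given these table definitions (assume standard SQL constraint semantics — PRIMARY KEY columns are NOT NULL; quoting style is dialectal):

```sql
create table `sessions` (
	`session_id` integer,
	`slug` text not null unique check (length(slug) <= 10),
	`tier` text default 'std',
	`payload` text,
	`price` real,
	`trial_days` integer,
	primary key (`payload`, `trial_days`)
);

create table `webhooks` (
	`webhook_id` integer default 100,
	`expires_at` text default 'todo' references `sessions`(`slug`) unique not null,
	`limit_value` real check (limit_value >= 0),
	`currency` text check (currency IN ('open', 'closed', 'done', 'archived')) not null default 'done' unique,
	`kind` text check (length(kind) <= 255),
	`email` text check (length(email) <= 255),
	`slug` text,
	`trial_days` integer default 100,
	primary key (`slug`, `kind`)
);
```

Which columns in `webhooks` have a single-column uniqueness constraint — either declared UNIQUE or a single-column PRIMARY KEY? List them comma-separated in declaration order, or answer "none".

- webhook_id: no UNIQUE or single-column PK constraint.
- expires_at: declared UNIQUE → unique.
- limit_value: no UNIQUE or single-column PK constraint.
- currency: declared UNIQUE → unique.
- kind: part of a composite PRIMARY KEY — only the tuple is unique, not this column on its own.
- email: no UNIQUE or single-column PK constraint.
- slug: part of a composite PRIMARY KEY — only the tuple is unique, not this column on its own.
- trial_days: no UNIQUE or single-column PK constraint.

expires_at, currency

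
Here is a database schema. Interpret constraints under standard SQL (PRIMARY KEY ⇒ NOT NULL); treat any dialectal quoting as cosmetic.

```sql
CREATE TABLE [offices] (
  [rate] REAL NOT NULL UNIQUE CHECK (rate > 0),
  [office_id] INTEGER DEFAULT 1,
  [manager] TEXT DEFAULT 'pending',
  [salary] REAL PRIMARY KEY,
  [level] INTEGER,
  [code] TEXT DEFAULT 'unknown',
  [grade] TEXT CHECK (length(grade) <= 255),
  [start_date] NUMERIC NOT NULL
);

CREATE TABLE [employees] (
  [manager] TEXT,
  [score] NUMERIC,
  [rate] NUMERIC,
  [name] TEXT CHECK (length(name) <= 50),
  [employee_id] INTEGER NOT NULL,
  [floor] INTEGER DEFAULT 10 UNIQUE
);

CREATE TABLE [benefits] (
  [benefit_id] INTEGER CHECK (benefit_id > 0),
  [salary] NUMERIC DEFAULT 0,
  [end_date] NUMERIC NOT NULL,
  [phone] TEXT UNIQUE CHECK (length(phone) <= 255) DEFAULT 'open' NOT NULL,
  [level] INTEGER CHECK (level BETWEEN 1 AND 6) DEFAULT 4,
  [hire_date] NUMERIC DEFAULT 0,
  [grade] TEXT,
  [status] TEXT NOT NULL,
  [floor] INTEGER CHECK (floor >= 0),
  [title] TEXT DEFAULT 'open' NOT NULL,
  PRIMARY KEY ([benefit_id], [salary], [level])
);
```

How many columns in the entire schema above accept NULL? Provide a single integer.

offices: 5 nullable (office_id, manager, level, code, grade — PK (salary) and explicit NOT NULL columns excluded).
employees: 5 nullable (manager, score, rate, name, floor — PK none and explicit NOT NULL columns excluded).
benefits: 3 nullable (hire_date, grade, floor — PK (benefit_id, salary, level) and explicit NOT NULL columns excluded).
Total: 5 + 5 + 3 = 13.

13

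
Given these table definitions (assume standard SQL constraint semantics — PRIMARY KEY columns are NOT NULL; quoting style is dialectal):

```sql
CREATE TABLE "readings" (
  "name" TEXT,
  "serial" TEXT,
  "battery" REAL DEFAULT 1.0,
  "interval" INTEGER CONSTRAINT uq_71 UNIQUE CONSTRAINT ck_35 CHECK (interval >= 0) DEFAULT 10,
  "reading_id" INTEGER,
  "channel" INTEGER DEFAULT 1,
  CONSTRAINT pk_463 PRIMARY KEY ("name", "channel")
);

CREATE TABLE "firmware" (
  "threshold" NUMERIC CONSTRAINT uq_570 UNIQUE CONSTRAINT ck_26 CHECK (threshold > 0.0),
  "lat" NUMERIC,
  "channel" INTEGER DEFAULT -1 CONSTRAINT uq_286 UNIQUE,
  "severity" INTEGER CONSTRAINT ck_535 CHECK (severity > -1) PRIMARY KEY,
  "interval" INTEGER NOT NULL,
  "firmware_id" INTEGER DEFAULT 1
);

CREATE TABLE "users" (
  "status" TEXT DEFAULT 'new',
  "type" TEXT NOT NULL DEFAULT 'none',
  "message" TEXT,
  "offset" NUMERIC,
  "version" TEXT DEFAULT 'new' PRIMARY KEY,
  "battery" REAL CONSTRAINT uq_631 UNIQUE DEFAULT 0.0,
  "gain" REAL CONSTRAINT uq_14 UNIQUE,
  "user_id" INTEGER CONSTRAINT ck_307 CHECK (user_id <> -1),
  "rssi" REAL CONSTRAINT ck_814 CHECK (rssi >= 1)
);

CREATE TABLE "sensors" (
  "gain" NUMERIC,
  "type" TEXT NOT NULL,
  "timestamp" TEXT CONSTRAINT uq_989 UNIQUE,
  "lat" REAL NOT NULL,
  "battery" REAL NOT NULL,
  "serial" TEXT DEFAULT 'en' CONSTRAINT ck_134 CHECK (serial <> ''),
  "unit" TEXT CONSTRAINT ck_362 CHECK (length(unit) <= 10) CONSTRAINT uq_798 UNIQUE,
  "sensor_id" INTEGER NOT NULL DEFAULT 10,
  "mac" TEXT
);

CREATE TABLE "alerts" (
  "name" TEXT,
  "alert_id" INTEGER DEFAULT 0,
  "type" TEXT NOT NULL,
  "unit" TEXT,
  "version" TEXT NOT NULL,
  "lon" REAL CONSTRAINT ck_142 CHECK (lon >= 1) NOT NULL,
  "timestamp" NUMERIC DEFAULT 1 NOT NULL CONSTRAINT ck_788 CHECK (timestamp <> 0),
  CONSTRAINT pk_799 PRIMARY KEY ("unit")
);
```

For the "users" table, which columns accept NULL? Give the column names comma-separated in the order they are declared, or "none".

status, message, offset, battery, gain, user_id, rssi

- status: DEFAULT only fills an omitted column; an explicit NULL is still allowed → nullable.
- type: declared NOT NULL → not nullable.
- message: no NOT NULL constraint applies → nullable.
- offset: no NOT NULL constraint applies → nullable.
- version: part of the PRIMARY KEY, which implies NOT NULL → not nullable.
- battery: UNIQUE does not imply NOT NULL → nullable.
- gain: UNIQUE does not imply NOT NULL → nullable.
- user_id: CHECK does not forbid NULL (a CHECK constraint passes when its expression is NULL) → nullable.
- rssi: CHECK does not forbid NULL (a CHECK constraint passes when its expression is NULL) → nullable.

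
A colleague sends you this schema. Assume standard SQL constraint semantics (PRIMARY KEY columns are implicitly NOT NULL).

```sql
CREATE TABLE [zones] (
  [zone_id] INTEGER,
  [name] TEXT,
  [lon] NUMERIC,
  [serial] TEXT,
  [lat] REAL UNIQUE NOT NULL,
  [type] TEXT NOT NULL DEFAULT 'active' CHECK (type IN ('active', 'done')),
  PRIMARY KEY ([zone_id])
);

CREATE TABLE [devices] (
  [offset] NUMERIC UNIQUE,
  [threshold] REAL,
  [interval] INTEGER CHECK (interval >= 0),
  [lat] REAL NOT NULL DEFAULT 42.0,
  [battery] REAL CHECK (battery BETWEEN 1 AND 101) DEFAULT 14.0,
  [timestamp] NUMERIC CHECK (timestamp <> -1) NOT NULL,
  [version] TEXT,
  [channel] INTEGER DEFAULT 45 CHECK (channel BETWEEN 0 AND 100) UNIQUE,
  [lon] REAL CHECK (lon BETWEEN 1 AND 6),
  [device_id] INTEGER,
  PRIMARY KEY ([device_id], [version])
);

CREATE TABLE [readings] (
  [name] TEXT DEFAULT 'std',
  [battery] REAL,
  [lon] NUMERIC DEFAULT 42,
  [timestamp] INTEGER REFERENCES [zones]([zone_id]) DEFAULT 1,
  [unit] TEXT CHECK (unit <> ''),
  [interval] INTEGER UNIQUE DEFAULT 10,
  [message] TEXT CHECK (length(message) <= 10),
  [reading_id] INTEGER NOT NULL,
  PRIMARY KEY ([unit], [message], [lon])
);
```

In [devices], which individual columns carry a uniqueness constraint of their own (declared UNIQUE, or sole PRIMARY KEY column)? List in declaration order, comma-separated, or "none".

- offset: declared UNIQUE → unique.
- threshold: no UNIQUE or single-column PK constraint.
- interval: no UNIQUE or single-column PK constraint.
- lat: no UNIQUE or single-column PK constraint.
- battery: no UNIQUE or single-column PK constraint.
- timestamp: no UNIQUE or single-column PK constraint.
- version: part of a composite PRIMARY KEY — only the tuple is unique, not this column on its own.
- channel: declared UNIQUE → unique.
- lon: no UNIQUE or single-column PK constraint.
- device_id: part of a composite PRIMARY KEY — only the tuple is unique, not this column on its own.

offset, channel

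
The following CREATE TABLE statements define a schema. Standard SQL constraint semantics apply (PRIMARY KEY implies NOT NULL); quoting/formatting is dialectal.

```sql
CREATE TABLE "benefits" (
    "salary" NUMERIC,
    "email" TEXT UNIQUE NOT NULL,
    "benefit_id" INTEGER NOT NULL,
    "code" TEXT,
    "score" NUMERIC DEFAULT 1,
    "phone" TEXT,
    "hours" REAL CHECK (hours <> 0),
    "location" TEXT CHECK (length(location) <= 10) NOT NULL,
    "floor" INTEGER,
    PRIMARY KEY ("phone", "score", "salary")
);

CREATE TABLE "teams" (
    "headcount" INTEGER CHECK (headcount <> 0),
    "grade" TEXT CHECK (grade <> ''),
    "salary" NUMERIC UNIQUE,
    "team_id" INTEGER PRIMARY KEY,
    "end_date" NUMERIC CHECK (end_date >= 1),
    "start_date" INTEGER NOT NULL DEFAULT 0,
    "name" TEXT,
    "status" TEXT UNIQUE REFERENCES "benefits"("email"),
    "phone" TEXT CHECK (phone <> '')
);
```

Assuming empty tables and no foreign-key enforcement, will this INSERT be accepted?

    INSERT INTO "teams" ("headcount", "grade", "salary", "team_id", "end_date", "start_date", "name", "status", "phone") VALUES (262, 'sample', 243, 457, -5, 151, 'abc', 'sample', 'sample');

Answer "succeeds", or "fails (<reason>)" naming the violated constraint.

The value -5 for end_date violates CHECK (end_date >= 1).

fails (CHECK on end_date)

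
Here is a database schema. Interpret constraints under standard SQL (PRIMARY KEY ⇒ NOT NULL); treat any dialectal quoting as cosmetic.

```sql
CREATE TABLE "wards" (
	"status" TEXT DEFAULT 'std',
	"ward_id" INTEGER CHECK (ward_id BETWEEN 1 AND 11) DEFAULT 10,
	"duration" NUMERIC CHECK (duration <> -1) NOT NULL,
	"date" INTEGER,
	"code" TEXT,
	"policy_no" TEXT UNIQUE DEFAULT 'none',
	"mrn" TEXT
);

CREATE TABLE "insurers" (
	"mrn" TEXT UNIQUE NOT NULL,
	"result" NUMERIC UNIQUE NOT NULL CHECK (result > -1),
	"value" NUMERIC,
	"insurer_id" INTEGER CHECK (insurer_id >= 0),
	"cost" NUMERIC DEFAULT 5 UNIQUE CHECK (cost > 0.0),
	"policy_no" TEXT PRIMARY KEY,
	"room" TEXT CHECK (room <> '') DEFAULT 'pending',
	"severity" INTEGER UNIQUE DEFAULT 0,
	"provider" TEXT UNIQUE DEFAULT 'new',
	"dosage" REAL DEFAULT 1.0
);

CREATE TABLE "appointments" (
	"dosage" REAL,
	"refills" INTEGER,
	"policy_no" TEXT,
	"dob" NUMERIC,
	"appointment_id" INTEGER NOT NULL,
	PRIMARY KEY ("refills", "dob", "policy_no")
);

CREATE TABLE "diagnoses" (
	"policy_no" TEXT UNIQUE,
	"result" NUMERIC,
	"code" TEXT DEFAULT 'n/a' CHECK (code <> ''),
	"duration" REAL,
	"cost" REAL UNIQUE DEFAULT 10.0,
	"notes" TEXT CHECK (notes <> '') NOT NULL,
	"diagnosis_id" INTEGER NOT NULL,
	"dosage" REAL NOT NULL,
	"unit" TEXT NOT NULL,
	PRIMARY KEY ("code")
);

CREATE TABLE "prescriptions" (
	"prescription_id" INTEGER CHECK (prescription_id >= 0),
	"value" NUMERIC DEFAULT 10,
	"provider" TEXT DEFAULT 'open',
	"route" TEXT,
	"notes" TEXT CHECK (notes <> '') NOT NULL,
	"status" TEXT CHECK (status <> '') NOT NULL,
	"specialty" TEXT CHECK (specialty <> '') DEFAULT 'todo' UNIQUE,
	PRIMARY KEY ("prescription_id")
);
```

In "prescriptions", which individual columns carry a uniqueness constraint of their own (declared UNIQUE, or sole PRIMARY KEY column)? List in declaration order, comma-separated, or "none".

prescription_id, specialty

- prescription_id: single-column PRIMARY KEY → unique.
- value: no UNIQUE or single-column PK constraint.
- provider: no UNIQUE or single-column PK constraint.
- route: no UNIQUE or single-column PK constraint.
- notes: no UNIQUE or single-column PK constraint.
- status: no UNIQUE or single-column PK constraint.
- specialty: declared UNIQUE → unique.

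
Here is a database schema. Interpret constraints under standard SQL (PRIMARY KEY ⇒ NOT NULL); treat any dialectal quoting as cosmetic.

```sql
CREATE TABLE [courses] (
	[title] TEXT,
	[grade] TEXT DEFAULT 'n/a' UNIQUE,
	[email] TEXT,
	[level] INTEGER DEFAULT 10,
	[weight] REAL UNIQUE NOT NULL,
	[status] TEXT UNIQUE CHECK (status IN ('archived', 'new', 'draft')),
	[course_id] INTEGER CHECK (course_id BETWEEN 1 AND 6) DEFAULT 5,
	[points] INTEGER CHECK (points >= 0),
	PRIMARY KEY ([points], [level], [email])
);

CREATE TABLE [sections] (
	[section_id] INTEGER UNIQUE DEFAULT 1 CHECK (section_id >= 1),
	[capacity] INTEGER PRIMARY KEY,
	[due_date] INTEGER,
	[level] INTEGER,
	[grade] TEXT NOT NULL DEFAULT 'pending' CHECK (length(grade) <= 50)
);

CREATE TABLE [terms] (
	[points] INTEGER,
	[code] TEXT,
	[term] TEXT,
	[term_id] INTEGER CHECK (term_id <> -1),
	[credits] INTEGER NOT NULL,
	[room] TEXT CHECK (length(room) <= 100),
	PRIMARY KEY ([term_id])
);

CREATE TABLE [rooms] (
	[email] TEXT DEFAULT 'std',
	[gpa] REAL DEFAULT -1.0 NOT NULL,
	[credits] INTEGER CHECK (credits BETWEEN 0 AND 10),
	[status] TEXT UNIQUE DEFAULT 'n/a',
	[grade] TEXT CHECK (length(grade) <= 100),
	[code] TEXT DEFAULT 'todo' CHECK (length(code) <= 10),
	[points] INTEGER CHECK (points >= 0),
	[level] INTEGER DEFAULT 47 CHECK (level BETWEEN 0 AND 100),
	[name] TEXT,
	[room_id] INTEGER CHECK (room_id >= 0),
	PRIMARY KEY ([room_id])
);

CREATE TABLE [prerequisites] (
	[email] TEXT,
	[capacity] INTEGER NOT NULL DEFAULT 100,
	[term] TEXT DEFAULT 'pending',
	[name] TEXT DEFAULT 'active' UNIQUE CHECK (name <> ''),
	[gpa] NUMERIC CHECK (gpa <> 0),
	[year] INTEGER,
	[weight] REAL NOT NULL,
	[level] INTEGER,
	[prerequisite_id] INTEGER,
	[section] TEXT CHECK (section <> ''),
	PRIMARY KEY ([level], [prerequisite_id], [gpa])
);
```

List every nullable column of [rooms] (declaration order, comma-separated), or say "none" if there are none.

email, credits, status, grade, code, points, level, name

- email: DEFAULT only fills an omitted column; an explicit NULL is still allowed → nullable.
- gpa: declared NOT NULL → not nullable.
- credits: CHECK does not forbid NULL (a CHECK constraint passes when its expression is NULL) → nullable.
- status: UNIQUE does not imply NOT NULL → nullable.
- grade: CHECK does not forbid NULL (a CHECK constraint passes when its expression is NULL) → nullable.
- code: CHECK does not forbid NULL (a CHECK constraint passes when its expression is NULL) → nullable.
- points: CHECK does not forbid NULL (a CHECK constraint passes when its expression is NULL) → nullable.
- level: CHECK does not forbid NULL (a CHECK constraint passes when its expression is NULL) → nullable.
- name: no NOT NULL constraint applies → nullable.
- room_id: part of the PRIMARY KEY, which implies NOT NULL → not nullable.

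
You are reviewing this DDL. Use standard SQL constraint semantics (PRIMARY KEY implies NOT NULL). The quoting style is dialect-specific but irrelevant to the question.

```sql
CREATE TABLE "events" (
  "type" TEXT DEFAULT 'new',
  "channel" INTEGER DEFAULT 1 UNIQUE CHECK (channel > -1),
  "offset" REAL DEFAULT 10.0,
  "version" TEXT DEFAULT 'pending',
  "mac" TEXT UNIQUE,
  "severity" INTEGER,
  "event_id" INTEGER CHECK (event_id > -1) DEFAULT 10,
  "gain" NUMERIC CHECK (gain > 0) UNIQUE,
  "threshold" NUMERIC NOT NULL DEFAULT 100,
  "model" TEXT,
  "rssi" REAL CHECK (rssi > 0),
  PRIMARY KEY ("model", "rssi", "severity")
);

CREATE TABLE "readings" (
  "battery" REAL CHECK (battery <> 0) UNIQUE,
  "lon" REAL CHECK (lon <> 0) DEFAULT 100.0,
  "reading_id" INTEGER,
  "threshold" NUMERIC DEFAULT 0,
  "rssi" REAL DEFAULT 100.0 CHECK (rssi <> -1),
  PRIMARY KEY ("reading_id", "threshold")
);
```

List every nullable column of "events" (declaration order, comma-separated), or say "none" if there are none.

type, channel, offset, version, mac, event_id, gain

- type: DEFAULT only fills an omitted column; an explicit NULL is still allowed → nullable.
- channel: CHECK does not forbid NULL (a CHECK constraint passes when its expression is NULL) → nullable.
- offset: DEFAULT only fills an omitted column; an explicit NULL is still allowed → nullable.
- version: DEFAULT only fills an omitted column; an explicit NULL is still allowed → nullable.
- mac: UNIQUE does not imply NOT NULL → nullable.
- severity: part of the PRIMARY KEY, which implies NOT NULL → not nullable.
- event_id: CHECK does not forbid NULL (a CHECK constraint passes when its expression is NULL) → nullable.
- gain: CHECK does not forbid NULL (a CHECK constraint passes when its expression is NULL) → nullable.
- threshold: declared NOT NULL → not nullable.
- model: part of the PRIMARY KEY, which implies NOT NULL → not nullable.
- rssi: part of the PRIMARY KEY, which implies NOT NULL → not nullable.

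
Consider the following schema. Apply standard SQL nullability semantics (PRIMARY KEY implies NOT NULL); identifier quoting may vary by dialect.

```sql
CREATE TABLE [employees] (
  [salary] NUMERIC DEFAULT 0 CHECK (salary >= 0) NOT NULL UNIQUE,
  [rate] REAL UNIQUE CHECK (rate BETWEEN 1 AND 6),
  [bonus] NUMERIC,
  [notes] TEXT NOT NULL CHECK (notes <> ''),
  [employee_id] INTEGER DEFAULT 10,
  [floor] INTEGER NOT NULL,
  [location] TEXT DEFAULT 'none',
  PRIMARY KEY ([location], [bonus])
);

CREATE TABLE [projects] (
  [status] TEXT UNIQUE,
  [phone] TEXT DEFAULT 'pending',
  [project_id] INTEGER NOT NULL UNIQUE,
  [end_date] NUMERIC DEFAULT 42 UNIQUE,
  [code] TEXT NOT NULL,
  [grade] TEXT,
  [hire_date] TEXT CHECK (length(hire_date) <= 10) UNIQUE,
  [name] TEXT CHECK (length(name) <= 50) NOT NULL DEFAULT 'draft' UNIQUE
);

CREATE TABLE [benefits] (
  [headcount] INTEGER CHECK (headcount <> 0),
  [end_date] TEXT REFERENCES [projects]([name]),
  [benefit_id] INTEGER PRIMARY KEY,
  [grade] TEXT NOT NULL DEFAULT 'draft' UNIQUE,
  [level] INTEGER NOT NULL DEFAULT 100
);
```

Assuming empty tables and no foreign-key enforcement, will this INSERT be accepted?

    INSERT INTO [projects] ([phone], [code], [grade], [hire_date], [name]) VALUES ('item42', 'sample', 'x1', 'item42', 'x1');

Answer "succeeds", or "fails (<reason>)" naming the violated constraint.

project_id is omitted from the column list and has no DEFAULT, so it would receive NULL.
But project_id is declared NOT NULL.

fails (NOT NULL on project_id)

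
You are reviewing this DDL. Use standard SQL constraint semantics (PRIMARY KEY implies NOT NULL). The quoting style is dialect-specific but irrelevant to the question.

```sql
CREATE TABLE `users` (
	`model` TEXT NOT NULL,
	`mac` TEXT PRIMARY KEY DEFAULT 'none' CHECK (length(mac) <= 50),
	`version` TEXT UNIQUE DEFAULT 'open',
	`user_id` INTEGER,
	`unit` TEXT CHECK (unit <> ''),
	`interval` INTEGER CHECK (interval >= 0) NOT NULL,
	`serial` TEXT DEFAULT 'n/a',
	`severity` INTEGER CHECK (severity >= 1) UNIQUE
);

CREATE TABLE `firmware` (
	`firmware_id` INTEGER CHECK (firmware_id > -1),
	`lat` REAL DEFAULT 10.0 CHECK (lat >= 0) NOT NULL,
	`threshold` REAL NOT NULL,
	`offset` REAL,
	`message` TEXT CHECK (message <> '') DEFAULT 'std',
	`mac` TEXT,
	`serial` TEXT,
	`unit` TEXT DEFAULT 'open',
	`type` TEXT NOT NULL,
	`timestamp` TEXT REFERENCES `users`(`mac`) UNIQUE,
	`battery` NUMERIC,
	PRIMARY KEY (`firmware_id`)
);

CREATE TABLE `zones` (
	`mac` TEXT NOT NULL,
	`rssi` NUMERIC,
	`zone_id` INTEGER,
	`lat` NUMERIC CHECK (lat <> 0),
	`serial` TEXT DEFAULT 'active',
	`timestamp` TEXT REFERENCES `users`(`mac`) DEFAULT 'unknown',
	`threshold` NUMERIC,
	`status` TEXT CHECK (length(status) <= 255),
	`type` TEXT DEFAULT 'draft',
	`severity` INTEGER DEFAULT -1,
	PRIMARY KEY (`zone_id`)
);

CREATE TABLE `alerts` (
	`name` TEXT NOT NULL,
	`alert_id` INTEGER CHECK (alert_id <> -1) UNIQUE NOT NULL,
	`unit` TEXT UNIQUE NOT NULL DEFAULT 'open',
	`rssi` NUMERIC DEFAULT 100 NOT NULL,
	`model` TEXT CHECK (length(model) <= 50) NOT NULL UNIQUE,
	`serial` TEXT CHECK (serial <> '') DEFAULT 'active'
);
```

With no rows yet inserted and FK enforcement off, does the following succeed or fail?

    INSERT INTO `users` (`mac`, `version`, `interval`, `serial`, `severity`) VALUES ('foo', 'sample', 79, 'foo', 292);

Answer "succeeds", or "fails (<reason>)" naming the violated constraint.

fails (NOT NULL on model)

model is omitted from the column list and has no DEFAULT, so it would receive NULL.
But model is declared NOT NULL.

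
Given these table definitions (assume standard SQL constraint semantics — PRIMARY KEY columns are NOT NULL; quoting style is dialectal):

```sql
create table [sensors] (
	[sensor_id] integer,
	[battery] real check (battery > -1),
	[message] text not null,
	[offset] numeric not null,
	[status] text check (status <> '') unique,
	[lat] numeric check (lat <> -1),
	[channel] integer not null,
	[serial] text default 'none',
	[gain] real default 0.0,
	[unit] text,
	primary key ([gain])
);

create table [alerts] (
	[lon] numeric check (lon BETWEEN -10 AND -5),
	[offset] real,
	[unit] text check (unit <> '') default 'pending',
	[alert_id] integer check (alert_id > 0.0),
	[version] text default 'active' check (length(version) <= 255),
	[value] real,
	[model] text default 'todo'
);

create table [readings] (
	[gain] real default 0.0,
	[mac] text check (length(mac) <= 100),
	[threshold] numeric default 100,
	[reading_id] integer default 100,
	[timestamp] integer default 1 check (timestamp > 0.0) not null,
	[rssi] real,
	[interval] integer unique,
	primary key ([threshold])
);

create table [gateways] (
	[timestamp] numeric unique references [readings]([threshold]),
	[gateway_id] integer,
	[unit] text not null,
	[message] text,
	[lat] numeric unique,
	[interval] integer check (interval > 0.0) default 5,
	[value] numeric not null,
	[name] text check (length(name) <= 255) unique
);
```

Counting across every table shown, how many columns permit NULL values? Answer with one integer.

24

sensors: 6 nullable (sensor_id, battery, status, lat, serial, unit — PK (gain) and explicit NOT NULL columns excluded).
alerts: 7 nullable (lon, offset, unit, alert_id, version, value, model — PK none and explicit NOT NULL columns excluded).
readings: 5 nullable (gain, mac, reading_id, rssi, interval — PK (threshold) and explicit NOT NULL columns excluded).
gateways: 6 nullable (timestamp, gateway_id, message, lat, interval, name — PK none and explicit NOT NULL columns excluded).
Total: 6 + 7 + 5 + 6 = 24.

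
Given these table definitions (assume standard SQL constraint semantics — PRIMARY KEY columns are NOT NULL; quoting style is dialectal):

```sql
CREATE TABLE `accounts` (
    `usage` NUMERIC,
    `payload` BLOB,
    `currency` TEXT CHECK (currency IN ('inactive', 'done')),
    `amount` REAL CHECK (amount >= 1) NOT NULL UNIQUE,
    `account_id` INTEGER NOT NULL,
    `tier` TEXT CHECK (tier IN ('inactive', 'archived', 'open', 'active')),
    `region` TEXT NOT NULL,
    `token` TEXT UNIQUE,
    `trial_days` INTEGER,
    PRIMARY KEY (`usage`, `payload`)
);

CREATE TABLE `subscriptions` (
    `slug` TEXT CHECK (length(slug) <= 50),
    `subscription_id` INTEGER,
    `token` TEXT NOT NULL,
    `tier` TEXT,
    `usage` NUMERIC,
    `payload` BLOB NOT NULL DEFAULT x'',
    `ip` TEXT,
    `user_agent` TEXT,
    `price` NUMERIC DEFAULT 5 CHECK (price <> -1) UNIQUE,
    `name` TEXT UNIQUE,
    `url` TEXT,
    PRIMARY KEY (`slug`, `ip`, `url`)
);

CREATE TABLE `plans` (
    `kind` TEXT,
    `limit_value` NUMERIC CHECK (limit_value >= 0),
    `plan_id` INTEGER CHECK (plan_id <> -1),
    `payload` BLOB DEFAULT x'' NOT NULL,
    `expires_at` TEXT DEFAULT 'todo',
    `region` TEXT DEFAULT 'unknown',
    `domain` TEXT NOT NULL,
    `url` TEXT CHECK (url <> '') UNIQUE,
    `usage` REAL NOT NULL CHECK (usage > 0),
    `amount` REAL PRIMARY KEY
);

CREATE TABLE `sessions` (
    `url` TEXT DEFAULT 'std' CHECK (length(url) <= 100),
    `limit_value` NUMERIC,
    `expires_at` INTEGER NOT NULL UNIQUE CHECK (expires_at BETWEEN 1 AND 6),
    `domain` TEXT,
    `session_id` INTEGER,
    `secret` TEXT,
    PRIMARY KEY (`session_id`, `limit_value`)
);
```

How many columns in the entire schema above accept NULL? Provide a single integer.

19

accounts: 4 nullable (currency, tier, token, trial_days — PK (usage, payload) and explicit NOT NULL columns excluded).
subscriptions: 6 nullable (subscription_id, tier, usage, user_agent, price, name — PK (slug, ip, url) and explicit NOT NULL columns excluded).
plans: 6 nullable (kind, limit_value, plan_id, expires_at, region, url — PK (amount) and explicit NOT NULL columns excluded).
sessions: 3 nullable (url, domain, secret — PK (session_id, limit_value) and explicit NOT NULL columns excluded).
Total: 4 + 6 + 6 + 3 = 19.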